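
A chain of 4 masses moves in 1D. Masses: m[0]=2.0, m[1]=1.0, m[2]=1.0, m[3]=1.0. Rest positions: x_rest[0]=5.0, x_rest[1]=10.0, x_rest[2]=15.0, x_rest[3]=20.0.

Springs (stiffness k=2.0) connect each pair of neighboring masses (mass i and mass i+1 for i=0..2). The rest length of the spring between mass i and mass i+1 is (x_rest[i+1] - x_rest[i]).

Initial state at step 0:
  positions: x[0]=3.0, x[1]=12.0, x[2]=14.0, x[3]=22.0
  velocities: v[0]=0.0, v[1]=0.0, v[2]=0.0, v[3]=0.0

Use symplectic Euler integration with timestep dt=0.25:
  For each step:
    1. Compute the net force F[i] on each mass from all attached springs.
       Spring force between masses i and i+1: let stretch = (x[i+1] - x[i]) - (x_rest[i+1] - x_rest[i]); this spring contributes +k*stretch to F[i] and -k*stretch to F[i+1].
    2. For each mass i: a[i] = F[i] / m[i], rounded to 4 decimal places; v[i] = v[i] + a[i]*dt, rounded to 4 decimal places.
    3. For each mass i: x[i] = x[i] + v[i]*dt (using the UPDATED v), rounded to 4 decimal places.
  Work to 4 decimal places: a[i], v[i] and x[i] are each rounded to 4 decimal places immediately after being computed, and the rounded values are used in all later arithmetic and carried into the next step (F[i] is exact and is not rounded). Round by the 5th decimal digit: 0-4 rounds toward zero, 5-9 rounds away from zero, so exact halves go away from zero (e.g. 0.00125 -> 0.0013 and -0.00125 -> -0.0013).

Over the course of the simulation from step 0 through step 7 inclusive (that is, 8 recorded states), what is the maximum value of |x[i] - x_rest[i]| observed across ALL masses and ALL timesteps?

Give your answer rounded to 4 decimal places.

Answer: 2.5016

Derivation:
Step 0: x=[3.0000 12.0000 14.0000 22.0000] v=[0.0000 0.0000 0.0000 0.0000]
Step 1: x=[3.2500 11.1250 14.7500 21.6250] v=[1.0000 -3.5000 3.0000 -1.5000]
Step 2: x=[3.6797 9.7188 15.9063 21.0156] v=[1.7188 -5.6250 4.6250 -2.4375]
Step 3: x=[4.1744 8.3311 16.9278 20.3926] v=[1.9786 -5.5508 4.0859 -2.4922]
Step 4: x=[4.6164 7.4984 17.3078 19.9615] v=[1.7678 -3.3308 1.5200 -1.7246]
Step 5: x=[4.9260 7.5316 16.7933 19.8236] v=[1.2383 0.1329 -2.0579 -0.5515]
Step 6: x=[5.0859 8.3969 15.4999 19.9320] v=[0.6397 3.4610 -5.1736 0.4334]
Step 7: x=[5.1403 9.7362 13.8726 20.1114] v=[0.2175 5.3570 -6.5091 0.7174]
Max displacement = 2.5016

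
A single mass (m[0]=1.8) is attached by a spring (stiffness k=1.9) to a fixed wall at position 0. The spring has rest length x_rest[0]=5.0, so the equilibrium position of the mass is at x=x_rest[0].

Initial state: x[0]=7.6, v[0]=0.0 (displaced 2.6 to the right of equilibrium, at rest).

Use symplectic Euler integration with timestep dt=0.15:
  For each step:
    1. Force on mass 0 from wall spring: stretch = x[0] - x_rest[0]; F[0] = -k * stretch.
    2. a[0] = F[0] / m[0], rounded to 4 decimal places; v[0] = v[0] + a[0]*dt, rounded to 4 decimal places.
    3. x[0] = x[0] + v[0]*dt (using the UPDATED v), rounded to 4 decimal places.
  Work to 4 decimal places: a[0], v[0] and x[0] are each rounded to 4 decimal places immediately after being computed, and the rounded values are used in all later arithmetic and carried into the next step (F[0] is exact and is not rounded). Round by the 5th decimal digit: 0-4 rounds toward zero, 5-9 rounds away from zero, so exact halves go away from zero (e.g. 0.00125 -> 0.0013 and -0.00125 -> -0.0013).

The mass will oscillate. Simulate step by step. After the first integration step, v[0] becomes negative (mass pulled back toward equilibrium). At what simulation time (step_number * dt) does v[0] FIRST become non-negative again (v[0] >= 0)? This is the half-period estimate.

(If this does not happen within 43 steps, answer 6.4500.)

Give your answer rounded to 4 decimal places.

Step 0: x=[7.6000] v=[0.0000]
Step 1: x=[7.5382] v=[-0.4117]
Step 2: x=[7.4162] v=[-0.8136]
Step 3: x=[7.2368] v=[-1.1962]
Step 4: x=[7.0042] v=[-1.5504]
Step 5: x=[6.7240] v=[-1.8677]
Step 6: x=[6.4029] v=[-2.1407]
Step 7: x=[6.0485] v=[-2.3628]
Step 8: x=[5.6692] v=[-2.5288]
Step 9: x=[5.2740] v=[-2.6348]
Step 10: x=[4.8723] v=[-2.6782]
Step 11: x=[4.4736] v=[-2.6580]
Step 12: x=[4.0874] v=[-2.5747]
Step 13: x=[3.7229] v=[-2.4302]
Step 14: x=[3.3887] v=[-2.2280]
Step 15: x=[3.0928] v=[-1.9729]
Step 16: x=[2.8422] v=[-1.6709]
Step 17: x=[2.6428] v=[-1.3292]
Step 18: x=[2.4994] v=[-0.9560]
Step 19: x=[2.4154] v=[-0.5601]
Step 20: x=[2.3928] v=[-0.1509]
Step 21: x=[2.4321] v=[0.2619]
First v>=0 after going negative at step 21, time=3.1500

Answer: 3.1500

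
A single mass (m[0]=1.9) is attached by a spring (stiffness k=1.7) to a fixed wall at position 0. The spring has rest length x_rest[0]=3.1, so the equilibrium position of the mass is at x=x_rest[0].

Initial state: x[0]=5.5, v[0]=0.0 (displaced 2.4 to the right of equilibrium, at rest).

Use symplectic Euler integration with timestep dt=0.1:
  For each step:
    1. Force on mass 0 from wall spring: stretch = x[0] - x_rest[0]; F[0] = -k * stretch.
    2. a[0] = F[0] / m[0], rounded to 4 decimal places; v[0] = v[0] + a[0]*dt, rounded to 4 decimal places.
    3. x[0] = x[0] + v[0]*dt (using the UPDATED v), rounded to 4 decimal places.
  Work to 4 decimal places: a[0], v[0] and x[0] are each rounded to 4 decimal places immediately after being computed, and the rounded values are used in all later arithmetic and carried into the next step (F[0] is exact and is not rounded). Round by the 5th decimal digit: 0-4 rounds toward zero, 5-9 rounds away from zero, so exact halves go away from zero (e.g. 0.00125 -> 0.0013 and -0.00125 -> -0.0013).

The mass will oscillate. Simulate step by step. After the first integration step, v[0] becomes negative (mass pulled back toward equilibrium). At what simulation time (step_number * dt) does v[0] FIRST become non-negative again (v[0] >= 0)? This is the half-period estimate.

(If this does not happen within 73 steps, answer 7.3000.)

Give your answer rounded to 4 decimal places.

Step 0: x=[5.5000] v=[0.0000]
Step 1: x=[5.4785] v=[-0.2147]
Step 2: x=[5.4358] v=[-0.4275]
Step 3: x=[5.3722] v=[-0.6365]
Step 4: x=[5.2882] v=[-0.8398]
Step 5: x=[5.1846] v=[-1.0356]
Step 6: x=[5.0624] v=[-1.2221]
Step 7: x=[4.9226] v=[-1.3977]
Step 8: x=[4.7665] v=[-1.5608]
Step 9: x=[4.5955] v=[-1.7099]
Step 10: x=[4.4111] v=[-1.8437]
Step 11: x=[4.2150] v=[-1.9610]
Step 12: x=[4.0089] v=[-2.0608]
Step 13: x=[3.7947] v=[-2.1421]
Step 14: x=[3.5743] v=[-2.2043]
Step 15: x=[3.3496] v=[-2.2467]
Step 16: x=[3.1227] v=[-2.2690]
Step 17: x=[2.8956] v=[-2.2710]
Step 18: x=[2.6703] v=[-2.2527]
Step 19: x=[2.4489] v=[-2.2143]
Step 20: x=[2.2333] v=[-2.1560]
Step 21: x=[2.0255] v=[-2.0785]
Step 22: x=[1.8273] v=[-1.9824]
Step 23: x=[1.6405] v=[-1.8685]
Step 24: x=[1.4667] v=[-1.7379]
Step 25: x=[1.3075] v=[-1.5918]
Step 26: x=[1.1644] v=[-1.4314]
Step 27: x=[1.0386] v=[-1.2582]
Step 28: x=[0.9312] v=[-1.0738]
Step 29: x=[0.8432] v=[-0.8798]
Step 30: x=[0.7754] v=[-0.6779]
Step 31: x=[0.7284] v=[-0.4699]
Step 32: x=[0.7026] v=[-0.2577]
Step 33: x=[0.6983] v=[-0.0432]
Step 34: x=[0.7155] v=[0.1717]
First v>=0 after going negative at step 34, time=3.4000

Answer: 3.4000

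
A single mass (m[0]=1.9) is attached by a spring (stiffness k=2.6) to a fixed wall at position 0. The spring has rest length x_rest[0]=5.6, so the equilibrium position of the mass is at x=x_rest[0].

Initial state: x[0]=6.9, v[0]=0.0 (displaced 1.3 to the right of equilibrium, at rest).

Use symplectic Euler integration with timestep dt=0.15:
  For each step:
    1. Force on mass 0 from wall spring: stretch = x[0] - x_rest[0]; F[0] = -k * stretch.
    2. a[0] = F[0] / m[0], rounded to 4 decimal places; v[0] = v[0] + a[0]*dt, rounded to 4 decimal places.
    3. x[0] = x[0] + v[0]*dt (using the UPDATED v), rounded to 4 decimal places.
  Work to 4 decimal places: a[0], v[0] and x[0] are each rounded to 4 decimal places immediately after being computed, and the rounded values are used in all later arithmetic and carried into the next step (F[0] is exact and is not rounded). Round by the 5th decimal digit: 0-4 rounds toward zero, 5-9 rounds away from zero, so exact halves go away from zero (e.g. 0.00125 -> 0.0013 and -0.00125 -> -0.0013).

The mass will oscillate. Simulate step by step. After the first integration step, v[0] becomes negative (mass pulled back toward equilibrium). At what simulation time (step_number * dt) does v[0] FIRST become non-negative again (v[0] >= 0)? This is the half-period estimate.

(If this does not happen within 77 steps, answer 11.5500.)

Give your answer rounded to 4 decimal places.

Answer: 2.7000

Derivation:
Step 0: x=[6.9000] v=[0.0000]
Step 1: x=[6.8600] v=[-0.2668]
Step 2: x=[6.7812] v=[-0.5254]
Step 3: x=[6.6660] v=[-0.7679]
Step 4: x=[6.5180] v=[-0.9867]
Step 5: x=[6.3417] v=[-1.1751]
Step 6: x=[6.1426] v=[-1.3274]
Step 7: x=[5.9268] v=[-1.4388]
Step 8: x=[5.7009] v=[-1.5059]
Step 9: x=[5.4719] v=[-1.5266]
Step 10: x=[5.2469] v=[-1.5003]
Step 11: x=[5.0327] v=[-1.4278]
Step 12: x=[4.8360] v=[-1.3114]
Step 13: x=[4.6628] v=[-1.1546]
Step 14: x=[4.5185] v=[-0.9622]
Step 15: x=[4.4075] v=[-0.7402]
Step 16: x=[4.3332] v=[-0.4954]
Step 17: x=[4.2979] v=[-0.2354]
Step 18: x=[4.3027] v=[0.0319]
First v>=0 after going negative at step 18, time=2.7000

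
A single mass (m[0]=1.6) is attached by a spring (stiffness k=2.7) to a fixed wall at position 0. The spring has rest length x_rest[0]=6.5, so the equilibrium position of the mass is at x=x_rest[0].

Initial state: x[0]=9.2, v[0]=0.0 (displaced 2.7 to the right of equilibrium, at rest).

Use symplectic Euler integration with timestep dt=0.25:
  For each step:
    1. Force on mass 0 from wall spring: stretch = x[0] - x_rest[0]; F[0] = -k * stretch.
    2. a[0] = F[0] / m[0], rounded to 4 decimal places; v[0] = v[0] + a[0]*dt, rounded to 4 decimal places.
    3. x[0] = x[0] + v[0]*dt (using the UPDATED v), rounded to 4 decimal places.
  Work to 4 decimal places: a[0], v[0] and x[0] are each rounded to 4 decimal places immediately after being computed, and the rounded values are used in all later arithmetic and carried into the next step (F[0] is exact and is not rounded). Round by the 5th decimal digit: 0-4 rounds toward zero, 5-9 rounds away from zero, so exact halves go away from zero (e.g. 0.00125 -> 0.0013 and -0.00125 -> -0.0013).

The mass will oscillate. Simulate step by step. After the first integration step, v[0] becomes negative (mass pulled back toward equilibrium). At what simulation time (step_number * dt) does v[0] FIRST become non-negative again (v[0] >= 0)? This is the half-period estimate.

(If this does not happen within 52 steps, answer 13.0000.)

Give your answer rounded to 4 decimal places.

Answer: 2.5000

Derivation:
Step 0: x=[9.2000] v=[0.0000]
Step 1: x=[8.9152] v=[-1.1391]
Step 2: x=[8.3757] v=[-2.1580]
Step 3: x=[7.6384] v=[-2.9493]
Step 4: x=[6.7810] v=[-3.4296]
Step 5: x=[5.8940] v=[-3.5482]
Step 6: x=[5.0709] v=[-3.2926]
Step 7: x=[4.3985] v=[-2.6897]
Step 8: x=[3.9477] v=[-1.8031]
Step 9: x=[3.7661] v=[-0.7264]
Step 10: x=[3.8729] v=[0.4270]
First v>=0 after going negative at step 10, time=2.5000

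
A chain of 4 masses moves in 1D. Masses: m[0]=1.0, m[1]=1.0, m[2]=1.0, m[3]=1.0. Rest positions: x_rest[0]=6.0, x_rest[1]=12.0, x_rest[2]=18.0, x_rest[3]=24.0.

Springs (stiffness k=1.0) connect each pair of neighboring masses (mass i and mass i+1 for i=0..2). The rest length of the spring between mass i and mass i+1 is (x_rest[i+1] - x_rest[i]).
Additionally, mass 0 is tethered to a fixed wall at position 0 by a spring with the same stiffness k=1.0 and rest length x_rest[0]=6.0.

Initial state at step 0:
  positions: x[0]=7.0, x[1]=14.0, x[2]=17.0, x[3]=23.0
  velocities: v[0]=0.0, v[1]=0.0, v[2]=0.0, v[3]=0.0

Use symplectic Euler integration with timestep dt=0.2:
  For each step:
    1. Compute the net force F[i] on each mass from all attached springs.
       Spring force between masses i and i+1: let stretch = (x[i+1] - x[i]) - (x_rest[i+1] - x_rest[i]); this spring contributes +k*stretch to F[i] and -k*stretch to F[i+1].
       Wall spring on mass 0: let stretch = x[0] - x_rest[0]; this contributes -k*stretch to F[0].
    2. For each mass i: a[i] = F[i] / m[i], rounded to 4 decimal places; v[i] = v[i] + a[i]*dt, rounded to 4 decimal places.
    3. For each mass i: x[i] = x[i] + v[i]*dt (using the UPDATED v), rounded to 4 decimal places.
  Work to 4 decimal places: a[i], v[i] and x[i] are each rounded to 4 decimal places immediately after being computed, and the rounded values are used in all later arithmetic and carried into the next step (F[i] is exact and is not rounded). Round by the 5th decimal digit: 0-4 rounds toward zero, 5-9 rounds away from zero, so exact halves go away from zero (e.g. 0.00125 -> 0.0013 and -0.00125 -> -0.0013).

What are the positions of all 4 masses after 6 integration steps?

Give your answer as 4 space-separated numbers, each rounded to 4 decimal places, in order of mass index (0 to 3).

Step 0: x=[7.0000 14.0000 17.0000 23.0000] v=[0.0000 0.0000 0.0000 0.0000]
Step 1: x=[7.0000 13.8400 17.1200 23.0000] v=[0.0000 -0.8000 0.6000 0.0000]
Step 2: x=[6.9936 13.5376 17.3440 23.0048] v=[-0.0320 -1.5120 1.1200 0.0240]
Step 3: x=[6.9692 13.1257 17.6422 23.0232] v=[-0.1219 -2.0595 1.4909 0.0918]
Step 4: x=[6.9123 12.6482 17.9750 23.0663] v=[-0.2844 -2.3875 1.6638 0.2156]
Step 5: x=[6.8084 12.1543 18.2983 23.1458] v=[-0.5197 -2.4693 1.6167 0.3973]
Step 6: x=[6.6460 11.6924 18.5698 23.2714] v=[-0.8122 -2.3097 1.3574 0.6278]

Answer: 6.6460 11.6924 18.5698 23.2714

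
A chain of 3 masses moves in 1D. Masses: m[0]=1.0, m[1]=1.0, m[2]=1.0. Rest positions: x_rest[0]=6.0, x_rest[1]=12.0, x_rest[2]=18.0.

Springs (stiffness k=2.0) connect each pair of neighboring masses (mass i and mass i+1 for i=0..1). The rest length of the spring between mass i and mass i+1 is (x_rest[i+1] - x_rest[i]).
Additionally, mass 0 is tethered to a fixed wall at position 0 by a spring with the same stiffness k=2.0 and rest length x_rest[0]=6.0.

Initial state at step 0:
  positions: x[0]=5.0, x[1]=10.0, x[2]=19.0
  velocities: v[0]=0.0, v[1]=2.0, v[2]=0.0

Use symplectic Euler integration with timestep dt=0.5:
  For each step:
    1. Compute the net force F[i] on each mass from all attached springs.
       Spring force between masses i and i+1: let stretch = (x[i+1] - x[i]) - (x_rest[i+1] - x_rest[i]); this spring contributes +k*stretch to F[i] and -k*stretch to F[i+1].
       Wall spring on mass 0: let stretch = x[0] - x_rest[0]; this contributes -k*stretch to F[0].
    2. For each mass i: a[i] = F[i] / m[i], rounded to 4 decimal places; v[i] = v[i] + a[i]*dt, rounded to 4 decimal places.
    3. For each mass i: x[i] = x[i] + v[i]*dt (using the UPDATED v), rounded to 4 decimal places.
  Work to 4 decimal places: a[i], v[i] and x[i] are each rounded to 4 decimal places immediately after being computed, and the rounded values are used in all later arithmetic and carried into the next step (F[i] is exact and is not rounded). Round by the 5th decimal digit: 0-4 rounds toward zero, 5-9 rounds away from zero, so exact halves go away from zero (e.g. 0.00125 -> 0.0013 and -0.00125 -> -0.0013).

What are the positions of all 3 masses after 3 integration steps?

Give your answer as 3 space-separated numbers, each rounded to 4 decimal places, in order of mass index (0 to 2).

Step 0: x=[5.0000 10.0000 19.0000] v=[0.0000 2.0000 0.0000]
Step 1: x=[5.0000 13.0000 17.5000] v=[0.0000 6.0000 -3.0000]
Step 2: x=[6.5000 14.2500 16.7500] v=[3.0000 2.5000 -1.5000]
Step 3: x=[8.6250 12.8750 17.7500] v=[4.2500 -2.7500 2.0000]

Answer: 8.6250 12.8750 17.7500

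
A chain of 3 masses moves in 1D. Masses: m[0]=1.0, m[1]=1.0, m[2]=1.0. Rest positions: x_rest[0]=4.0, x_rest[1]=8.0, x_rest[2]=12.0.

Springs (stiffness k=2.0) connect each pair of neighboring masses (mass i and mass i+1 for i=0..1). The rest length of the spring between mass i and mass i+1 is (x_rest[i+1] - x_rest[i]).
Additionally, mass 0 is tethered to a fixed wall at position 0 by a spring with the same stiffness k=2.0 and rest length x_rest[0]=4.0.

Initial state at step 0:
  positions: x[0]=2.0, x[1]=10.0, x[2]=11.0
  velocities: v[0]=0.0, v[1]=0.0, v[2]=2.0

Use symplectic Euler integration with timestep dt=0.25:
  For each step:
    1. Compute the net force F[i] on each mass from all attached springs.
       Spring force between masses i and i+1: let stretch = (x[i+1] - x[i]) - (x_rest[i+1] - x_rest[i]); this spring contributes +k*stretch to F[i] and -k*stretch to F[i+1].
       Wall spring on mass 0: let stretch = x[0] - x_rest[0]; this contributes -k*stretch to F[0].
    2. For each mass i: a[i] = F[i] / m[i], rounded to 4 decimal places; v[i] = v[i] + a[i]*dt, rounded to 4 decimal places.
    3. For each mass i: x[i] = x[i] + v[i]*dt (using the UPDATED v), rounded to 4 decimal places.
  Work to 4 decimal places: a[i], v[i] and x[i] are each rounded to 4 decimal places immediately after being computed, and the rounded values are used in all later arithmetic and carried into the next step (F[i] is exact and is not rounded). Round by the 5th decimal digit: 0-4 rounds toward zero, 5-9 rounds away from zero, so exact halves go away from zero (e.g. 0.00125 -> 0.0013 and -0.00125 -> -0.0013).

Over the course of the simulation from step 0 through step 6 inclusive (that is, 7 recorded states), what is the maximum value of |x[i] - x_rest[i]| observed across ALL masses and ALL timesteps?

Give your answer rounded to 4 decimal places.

Step 0: x=[2.0000 10.0000 11.0000] v=[0.0000 0.0000 2.0000]
Step 1: x=[2.7500 9.1250 11.8750] v=[3.0000 -3.5000 3.5000]
Step 2: x=[3.9531 7.7969 12.9063] v=[4.8125 -5.3125 4.1250]
Step 3: x=[5.1426 6.6270 13.7989] v=[4.7579 -4.6797 3.5703]
Step 4: x=[5.8748 6.1680 14.2950] v=[2.9288 -1.8360 1.9844]
Step 5: x=[5.9093 6.6882 14.2752] v=[0.1380 2.0809 -0.0791]
Step 6: x=[5.3025 8.0595 13.8071] v=[-2.4272 5.4850 -1.8726]
Max displacement = 2.2950

Answer: 2.2950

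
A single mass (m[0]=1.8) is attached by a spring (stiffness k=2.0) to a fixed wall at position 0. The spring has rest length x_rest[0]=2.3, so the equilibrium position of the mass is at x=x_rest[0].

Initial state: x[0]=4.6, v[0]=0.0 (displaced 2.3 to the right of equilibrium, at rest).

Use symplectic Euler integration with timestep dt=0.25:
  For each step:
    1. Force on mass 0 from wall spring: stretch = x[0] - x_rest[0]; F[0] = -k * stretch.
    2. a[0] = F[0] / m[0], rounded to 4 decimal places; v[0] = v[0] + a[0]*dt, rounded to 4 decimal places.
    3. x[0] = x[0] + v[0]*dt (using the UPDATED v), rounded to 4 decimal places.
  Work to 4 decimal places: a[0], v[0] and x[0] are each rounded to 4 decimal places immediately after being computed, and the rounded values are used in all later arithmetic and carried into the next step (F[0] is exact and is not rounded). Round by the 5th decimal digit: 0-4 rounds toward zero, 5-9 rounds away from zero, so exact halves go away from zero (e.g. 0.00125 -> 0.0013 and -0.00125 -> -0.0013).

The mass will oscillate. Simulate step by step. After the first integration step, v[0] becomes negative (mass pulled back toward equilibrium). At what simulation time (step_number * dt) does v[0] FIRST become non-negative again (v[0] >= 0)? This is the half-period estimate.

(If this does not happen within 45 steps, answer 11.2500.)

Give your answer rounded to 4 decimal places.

Answer: 3.0000

Derivation:
Step 0: x=[4.6000] v=[0.0000]
Step 1: x=[4.4403] v=[-0.6389]
Step 2: x=[4.1320] v=[-1.2334]
Step 3: x=[3.6964] v=[-1.7423]
Step 4: x=[3.1639] v=[-2.1302]
Step 5: x=[2.5714] v=[-2.3702]
Step 6: x=[1.9600] v=[-2.4456]
Step 7: x=[1.3722] v=[-2.3512]
Step 8: x=[0.8488] v=[-2.0935]
Step 9: x=[0.4262] v=[-1.6904]
Step 10: x=[0.1337] v=[-1.1699]
Step 11: x=[-0.0084] v=[-0.5682]
Step 12: x=[0.0099] v=[0.0730]
First v>=0 after going negative at step 12, time=3.0000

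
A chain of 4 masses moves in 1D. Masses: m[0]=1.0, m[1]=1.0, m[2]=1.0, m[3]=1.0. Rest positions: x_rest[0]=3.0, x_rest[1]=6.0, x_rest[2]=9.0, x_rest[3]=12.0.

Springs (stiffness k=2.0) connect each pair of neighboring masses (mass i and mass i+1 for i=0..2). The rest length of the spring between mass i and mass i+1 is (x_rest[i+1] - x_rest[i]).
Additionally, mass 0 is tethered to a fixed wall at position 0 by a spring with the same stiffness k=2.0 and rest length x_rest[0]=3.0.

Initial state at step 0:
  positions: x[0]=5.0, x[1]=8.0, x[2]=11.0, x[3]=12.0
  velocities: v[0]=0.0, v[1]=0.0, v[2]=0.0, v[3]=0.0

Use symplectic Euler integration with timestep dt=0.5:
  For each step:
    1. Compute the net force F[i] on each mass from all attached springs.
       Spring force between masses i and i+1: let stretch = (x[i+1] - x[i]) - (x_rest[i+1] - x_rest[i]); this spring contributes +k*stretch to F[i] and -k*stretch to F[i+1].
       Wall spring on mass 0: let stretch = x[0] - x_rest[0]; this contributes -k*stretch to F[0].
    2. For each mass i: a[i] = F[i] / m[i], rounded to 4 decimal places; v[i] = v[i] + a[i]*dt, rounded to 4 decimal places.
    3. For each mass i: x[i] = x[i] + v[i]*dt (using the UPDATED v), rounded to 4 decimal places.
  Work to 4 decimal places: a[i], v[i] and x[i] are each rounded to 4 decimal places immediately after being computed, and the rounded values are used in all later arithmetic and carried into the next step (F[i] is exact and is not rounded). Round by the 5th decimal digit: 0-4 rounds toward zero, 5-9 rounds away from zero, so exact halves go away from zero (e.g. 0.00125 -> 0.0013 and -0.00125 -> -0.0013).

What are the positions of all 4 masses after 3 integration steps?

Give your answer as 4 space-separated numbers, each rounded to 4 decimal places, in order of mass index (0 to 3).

Answer: 2.5000 5.2500 10.0000 14.2500

Derivation:
Step 0: x=[5.0000 8.0000 11.0000 12.0000] v=[0.0000 0.0000 0.0000 0.0000]
Step 1: x=[4.0000 8.0000 10.0000 13.0000] v=[-2.0000 0.0000 -2.0000 2.0000]
Step 2: x=[3.0000 7.0000 9.5000 14.0000] v=[-2.0000 -2.0000 -1.0000 2.0000]
Step 3: x=[2.5000 5.2500 10.0000 14.2500] v=[-1.0000 -3.5000 1.0000 0.5000]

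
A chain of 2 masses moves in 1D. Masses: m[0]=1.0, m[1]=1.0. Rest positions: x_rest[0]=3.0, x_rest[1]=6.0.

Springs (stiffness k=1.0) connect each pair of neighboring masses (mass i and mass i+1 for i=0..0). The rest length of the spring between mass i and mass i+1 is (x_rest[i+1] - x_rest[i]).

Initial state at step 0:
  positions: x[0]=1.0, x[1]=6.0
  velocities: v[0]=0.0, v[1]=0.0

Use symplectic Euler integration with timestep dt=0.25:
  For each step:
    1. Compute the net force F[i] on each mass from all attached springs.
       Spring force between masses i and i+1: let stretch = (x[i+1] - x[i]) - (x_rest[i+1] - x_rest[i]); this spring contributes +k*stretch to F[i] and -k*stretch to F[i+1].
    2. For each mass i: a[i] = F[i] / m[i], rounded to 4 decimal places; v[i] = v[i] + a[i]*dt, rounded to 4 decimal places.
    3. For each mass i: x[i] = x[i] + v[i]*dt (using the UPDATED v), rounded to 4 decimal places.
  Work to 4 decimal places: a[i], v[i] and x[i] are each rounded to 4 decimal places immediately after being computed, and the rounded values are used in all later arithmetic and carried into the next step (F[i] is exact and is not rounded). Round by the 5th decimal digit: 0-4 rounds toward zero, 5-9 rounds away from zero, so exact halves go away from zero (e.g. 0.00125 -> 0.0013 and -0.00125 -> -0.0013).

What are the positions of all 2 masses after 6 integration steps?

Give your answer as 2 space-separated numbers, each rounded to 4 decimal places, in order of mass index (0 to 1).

Step 0: x=[1.0000 6.0000] v=[0.0000 0.0000]
Step 1: x=[1.1250 5.8750] v=[0.5000 -0.5000]
Step 2: x=[1.3594 5.6406] v=[0.9375 -0.9375]
Step 3: x=[1.6739 5.3262] v=[1.2578 -1.2578]
Step 4: x=[2.0291 4.9710] v=[1.4209 -1.4209]
Step 5: x=[2.3807 4.6194] v=[1.4064 -1.4064]
Step 6: x=[2.6847 4.3154] v=[1.2161 -1.2161]

Answer: 2.6847 4.3154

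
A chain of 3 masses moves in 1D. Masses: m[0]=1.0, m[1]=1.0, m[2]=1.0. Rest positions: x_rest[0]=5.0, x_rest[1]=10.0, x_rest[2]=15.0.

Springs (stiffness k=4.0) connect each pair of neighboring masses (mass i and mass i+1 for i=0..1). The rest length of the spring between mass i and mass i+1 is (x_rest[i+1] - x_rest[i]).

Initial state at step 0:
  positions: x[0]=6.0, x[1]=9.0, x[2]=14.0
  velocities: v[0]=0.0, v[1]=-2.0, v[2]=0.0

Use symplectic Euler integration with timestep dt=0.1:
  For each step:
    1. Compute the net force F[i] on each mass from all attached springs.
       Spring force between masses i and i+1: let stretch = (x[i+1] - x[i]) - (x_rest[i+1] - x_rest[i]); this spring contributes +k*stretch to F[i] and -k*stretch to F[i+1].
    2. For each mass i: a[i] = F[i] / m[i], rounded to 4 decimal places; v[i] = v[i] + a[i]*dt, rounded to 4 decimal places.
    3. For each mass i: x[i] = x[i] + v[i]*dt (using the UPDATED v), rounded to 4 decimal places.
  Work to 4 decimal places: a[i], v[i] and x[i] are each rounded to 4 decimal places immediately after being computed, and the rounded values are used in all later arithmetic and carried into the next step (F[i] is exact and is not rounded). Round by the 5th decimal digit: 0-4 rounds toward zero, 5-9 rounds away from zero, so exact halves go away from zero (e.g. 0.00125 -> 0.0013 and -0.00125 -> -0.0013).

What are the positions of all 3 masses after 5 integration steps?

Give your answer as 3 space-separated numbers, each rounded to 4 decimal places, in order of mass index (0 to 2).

Answer: 4.8659 9.1765 13.9576

Derivation:
Step 0: x=[6.0000 9.0000 14.0000] v=[0.0000 -2.0000 0.0000]
Step 1: x=[5.9200 8.8800 14.0000] v=[-0.8000 -1.2000 0.0000]
Step 2: x=[5.7584 8.8464 13.9952] v=[-1.6160 -0.3360 -0.0480]
Step 3: x=[5.5203 8.8952 13.9845] v=[-2.3808 0.4883 -0.1075]
Step 4: x=[5.2172 9.0126 13.9702] v=[-3.0308 1.1741 -0.1432]
Step 5: x=[4.8659 9.1765 13.9576] v=[-3.5126 1.6390 -0.1262]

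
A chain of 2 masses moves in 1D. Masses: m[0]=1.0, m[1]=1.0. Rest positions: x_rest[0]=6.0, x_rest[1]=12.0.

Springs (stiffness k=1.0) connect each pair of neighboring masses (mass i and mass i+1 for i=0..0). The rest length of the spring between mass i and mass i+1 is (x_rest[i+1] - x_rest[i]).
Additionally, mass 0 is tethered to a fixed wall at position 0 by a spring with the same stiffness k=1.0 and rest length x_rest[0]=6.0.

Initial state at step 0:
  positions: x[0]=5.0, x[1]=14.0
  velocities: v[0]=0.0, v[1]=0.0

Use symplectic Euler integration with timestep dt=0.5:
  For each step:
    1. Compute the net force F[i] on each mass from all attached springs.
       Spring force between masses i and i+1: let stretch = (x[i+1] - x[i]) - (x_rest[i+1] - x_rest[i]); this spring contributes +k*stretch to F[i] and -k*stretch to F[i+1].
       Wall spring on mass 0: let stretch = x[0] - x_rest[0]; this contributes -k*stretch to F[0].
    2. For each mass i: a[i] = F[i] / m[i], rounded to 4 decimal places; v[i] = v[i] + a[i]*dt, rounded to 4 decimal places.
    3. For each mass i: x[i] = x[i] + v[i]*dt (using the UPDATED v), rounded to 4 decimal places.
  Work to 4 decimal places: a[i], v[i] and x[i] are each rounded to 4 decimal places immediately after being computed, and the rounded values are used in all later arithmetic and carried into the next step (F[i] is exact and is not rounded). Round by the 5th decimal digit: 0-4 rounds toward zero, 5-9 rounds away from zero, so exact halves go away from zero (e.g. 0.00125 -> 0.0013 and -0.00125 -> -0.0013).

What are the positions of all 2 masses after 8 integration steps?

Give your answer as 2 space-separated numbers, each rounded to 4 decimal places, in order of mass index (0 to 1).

Step 0: x=[5.0000 14.0000] v=[0.0000 0.0000]
Step 1: x=[6.0000 13.2500] v=[2.0000 -1.5000]
Step 2: x=[7.3125 12.1875] v=[2.6250 -2.1250]
Step 3: x=[8.0157 11.4063] v=[1.4063 -1.5625]
Step 4: x=[7.5626 11.2774] v=[-0.9063 -0.2578]
Step 5: x=[6.1475 11.7198] v=[-2.8302 0.8848]
Step 6: x=[4.5886 12.2692] v=[-3.1178 1.0987]
Step 7: x=[3.8027 12.3984] v=[-1.5718 0.2584]
Step 8: x=[4.2151 11.8787] v=[0.8247 -1.0395]

Answer: 4.2151 11.8787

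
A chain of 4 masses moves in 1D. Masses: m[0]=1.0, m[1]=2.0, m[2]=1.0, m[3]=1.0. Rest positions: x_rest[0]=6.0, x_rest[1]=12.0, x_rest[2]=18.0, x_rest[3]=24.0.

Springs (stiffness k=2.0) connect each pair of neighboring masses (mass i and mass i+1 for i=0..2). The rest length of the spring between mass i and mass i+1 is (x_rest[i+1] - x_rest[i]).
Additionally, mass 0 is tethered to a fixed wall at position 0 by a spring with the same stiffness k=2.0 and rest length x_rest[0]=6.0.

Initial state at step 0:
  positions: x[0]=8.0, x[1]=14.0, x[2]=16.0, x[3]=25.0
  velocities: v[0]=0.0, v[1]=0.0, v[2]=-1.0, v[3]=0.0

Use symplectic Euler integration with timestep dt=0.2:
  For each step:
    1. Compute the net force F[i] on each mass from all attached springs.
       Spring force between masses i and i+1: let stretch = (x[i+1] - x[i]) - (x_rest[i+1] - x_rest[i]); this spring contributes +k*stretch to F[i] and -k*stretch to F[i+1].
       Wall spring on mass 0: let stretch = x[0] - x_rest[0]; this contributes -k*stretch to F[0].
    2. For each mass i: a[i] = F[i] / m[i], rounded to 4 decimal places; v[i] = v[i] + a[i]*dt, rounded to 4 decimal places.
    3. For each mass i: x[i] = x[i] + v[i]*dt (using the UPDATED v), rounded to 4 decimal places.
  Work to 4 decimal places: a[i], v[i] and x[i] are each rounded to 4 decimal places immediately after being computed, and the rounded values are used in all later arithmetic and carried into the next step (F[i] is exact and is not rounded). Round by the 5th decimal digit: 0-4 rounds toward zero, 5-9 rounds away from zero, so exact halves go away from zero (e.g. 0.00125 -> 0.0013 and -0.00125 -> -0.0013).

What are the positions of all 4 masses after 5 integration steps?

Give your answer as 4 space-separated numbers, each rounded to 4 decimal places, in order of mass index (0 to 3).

Answer: 6.0387 12.3126 20.3483 23.0075

Derivation:
Step 0: x=[8.0000 14.0000 16.0000 25.0000] v=[0.0000 0.0000 -1.0000 0.0000]
Step 1: x=[7.8400 13.8400 16.3600 24.7600] v=[-0.8000 -0.8000 1.8000 -1.2000]
Step 2: x=[7.5328 13.5408 17.1904 24.3280] v=[-1.5360 -1.4960 4.1520 -2.1600]
Step 3: x=[7.1036 13.1473 18.2998 23.8050] v=[-2.1459 -1.9677 5.5472 -2.6150]
Step 4: x=[6.5896 12.7181 19.4375 23.3216] v=[-2.5699 -2.1459 5.6883 -2.4171]
Step 5: x=[6.0387 12.3126 20.3483 23.0075] v=[-2.7543 -2.0277 4.5542 -1.5707]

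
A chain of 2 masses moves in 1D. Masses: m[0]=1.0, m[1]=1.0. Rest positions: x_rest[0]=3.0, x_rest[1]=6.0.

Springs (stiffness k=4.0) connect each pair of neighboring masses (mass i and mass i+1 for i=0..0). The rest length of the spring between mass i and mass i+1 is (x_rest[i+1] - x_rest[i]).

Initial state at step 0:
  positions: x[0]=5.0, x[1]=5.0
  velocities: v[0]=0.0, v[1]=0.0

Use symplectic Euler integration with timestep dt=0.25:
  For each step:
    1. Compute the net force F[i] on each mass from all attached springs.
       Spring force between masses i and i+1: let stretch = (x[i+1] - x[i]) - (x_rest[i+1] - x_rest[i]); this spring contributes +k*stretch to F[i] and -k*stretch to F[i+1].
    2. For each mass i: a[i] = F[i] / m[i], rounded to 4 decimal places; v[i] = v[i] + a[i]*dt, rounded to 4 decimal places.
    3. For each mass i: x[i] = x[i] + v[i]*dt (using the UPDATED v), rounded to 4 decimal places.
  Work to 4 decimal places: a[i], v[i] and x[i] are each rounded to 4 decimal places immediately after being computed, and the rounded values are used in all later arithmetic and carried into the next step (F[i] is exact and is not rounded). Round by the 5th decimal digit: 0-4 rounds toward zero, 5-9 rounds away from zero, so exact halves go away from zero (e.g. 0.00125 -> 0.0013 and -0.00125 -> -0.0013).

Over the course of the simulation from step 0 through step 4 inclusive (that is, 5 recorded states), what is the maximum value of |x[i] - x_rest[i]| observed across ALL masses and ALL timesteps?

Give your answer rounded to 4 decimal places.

Step 0: x=[5.0000 5.0000] v=[0.0000 0.0000]
Step 1: x=[4.2500 5.7500] v=[-3.0000 3.0000]
Step 2: x=[3.1250 6.8750] v=[-4.5000 4.5000]
Step 3: x=[2.1875 7.8125] v=[-3.7500 3.7500]
Step 4: x=[1.9063 8.0938] v=[-1.1250 1.1250]
Max displacement = 2.0938

Answer: 2.0938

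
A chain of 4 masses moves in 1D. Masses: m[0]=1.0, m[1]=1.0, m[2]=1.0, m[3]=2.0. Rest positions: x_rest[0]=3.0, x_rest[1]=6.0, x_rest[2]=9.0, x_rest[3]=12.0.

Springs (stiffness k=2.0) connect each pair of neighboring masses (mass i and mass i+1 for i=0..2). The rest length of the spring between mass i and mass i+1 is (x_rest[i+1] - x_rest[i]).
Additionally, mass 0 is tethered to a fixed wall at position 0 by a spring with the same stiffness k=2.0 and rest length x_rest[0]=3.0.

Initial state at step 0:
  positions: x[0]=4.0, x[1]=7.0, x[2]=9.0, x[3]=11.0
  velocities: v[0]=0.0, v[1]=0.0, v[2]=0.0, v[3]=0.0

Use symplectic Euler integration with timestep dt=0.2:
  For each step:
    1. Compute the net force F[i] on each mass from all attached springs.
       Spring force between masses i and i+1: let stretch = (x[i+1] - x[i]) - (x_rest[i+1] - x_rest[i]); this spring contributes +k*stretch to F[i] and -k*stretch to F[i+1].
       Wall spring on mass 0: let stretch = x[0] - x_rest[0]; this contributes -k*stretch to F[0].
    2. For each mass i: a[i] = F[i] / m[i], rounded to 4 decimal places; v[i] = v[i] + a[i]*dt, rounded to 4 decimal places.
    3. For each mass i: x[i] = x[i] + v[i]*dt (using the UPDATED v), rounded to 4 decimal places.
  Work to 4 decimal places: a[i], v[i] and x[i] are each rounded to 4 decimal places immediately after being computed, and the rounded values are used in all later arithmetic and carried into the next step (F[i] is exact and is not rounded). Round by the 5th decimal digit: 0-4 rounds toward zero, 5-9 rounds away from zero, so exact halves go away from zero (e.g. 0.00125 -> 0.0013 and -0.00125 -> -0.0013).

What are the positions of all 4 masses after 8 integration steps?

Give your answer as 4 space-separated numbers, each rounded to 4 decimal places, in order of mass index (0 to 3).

Answer: 2.2398 5.1748 8.6511 12.0908

Derivation:
Step 0: x=[4.0000 7.0000 9.0000 11.0000] v=[0.0000 0.0000 0.0000 0.0000]
Step 1: x=[3.9200 6.9200 9.0000 11.0400] v=[-0.4000 -0.4000 0.0000 0.2000]
Step 2: x=[3.7664 6.7664 8.9968 11.1184] v=[-0.7680 -0.7680 -0.0160 0.3920]
Step 3: x=[3.5515 6.5512 8.9849 11.2319] v=[-1.0746 -1.0758 -0.0595 0.5677]
Step 4: x=[3.2924 6.2908 8.9581 11.3756] v=[-1.2953 -1.3022 -0.1342 0.7183]
Step 5: x=[3.0098 6.0039 8.9113 11.5426] v=[-1.4129 -1.4346 -0.2341 0.8348]
Step 6: x=[2.7260 5.7100 8.8424 11.7243] v=[-1.4192 -1.4693 -0.3445 0.9085]
Step 7: x=[2.4628 5.4280 8.7535 11.9107] v=[-1.3160 -1.4099 -0.4447 0.9321]
Step 8: x=[2.2398 5.1748 8.6511 12.0908] v=[-1.1150 -1.2658 -0.5120 0.9007]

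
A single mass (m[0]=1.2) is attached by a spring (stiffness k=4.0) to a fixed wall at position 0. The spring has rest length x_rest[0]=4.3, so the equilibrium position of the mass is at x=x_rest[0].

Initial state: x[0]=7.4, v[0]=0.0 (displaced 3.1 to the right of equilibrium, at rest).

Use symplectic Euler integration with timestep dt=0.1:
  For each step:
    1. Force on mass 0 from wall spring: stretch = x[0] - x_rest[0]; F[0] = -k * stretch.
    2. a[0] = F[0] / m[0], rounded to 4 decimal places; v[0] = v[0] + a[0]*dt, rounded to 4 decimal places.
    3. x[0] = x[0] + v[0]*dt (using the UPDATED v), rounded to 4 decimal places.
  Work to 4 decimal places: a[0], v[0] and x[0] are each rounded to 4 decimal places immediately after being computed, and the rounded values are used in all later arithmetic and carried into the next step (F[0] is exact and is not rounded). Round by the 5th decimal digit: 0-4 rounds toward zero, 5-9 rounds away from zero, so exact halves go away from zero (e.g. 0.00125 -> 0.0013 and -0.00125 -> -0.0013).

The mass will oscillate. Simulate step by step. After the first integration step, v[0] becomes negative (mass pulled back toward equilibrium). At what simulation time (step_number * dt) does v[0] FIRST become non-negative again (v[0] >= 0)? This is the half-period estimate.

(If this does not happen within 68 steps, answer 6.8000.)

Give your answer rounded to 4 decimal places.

Answer: 1.8000

Derivation:
Step 0: x=[7.4000] v=[0.0000]
Step 1: x=[7.2967] v=[-1.0333]
Step 2: x=[7.0935] v=[-2.0322]
Step 3: x=[6.7972] v=[-2.9634]
Step 4: x=[6.4176] v=[-3.7958]
Step 5: x=[5.9674] v=[-4.5017]
Step 6: x=[5.4617] v=[-5.0575]
Step 7: x=[4.9172] v=[-5.4447]
Step 8: x=[4.3522] v=[-5.6504]
Step 9: x=[3.7854] v=[-5.6678]
Step 10: x=[3.2358] v=[-5.4963]
Step 11: x=[2.7216] v=[-5.1416]
Step 12: x=[2.2601] v=[-4.6155]
Step 13: x=[1.8666] v=[-3.9355]
Step 14: x=[1.5542] v=[-3.1244]
Step 15: x=[1.3333] v=[-2.2091]
Step 16: x=[1.2113] v=[-1.2202]
Step 17: x=[1.1922] v=[-0.1906]
Step 18: x=[1.2767] v=[0.8453]
First v>=0 after going negative at step 18, time=1.8000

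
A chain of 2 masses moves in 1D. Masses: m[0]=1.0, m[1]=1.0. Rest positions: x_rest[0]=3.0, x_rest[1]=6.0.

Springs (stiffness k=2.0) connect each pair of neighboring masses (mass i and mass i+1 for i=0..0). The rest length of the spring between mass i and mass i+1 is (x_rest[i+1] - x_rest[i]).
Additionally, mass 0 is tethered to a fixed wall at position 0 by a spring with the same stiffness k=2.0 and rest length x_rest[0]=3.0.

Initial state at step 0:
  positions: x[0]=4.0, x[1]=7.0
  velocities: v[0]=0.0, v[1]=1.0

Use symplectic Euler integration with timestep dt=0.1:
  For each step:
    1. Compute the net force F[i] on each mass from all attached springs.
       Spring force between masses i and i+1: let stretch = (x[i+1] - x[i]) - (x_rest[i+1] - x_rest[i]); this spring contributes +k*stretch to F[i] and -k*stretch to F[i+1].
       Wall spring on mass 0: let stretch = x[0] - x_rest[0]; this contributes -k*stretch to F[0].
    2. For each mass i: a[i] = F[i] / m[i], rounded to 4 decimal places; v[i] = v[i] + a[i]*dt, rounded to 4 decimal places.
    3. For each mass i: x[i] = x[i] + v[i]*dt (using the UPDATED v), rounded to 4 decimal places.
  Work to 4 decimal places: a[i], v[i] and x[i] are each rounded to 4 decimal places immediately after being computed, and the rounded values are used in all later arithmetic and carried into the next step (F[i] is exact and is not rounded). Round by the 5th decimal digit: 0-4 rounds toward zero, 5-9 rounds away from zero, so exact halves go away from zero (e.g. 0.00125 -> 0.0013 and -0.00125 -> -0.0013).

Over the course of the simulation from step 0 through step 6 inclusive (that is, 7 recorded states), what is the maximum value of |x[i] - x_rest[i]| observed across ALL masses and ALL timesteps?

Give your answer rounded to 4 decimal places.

Step 0: x=[4.0000 7.0000] v=[0.0000 1.0000]
Step 1: x=[3.9800 7.1000] v=[-0.2000 1.0000]
Step 2: x=[3.9428 7.1976] v=[-0.3720 0.9760]
Step 3: x=[3.8918 7.2901] v=[-0.5096 0.9250]
Step 4: x=[3.8310 7.3746] v=[-0.6083 0.8453]
Step 5: x=[3.7644 7.4483] v=[-0.6658 0.7366]
Step 6: x=[3.6962 7.5083] v=[-0.6819 0.5998]
Max displacement = 1.5083

Answer: 1.5083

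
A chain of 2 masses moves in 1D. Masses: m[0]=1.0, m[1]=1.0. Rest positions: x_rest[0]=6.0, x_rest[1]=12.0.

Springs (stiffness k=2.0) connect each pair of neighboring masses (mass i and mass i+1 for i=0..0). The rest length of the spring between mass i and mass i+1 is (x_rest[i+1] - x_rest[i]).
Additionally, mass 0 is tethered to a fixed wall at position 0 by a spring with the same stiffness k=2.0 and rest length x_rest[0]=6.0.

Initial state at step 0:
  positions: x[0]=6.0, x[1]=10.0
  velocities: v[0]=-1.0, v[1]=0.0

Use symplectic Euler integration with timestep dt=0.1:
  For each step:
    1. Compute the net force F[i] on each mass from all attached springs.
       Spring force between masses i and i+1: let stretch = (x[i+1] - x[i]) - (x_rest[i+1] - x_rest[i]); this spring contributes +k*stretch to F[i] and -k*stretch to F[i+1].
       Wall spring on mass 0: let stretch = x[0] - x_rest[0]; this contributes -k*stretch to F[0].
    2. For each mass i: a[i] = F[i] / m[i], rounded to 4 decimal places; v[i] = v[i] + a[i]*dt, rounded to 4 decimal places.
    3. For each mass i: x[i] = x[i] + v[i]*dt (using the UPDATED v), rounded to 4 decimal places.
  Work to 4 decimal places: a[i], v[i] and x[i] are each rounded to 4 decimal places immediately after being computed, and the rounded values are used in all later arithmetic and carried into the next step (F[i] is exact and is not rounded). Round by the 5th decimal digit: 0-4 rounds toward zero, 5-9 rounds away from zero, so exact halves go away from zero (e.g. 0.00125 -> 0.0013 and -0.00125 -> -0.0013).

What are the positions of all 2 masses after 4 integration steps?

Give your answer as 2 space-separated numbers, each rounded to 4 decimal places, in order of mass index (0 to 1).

Answer: 5.2740 10.3573

Derivation:
Step 0: x=[6.0000 10.0000] v=[-1.0000 0.0000]
Step 1: x=[5.8600 10.0400] v=[-1.4000 0.4000]
Step 2: x=[5.6864 10.1164] v=[-1.7360 0.7640]
Step 3: x=[5.4877 10.2242] v=[-1.9873 1.0780]
Step 4: x=[5.2740 10.3573] v=[-2.1375 1.3307]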